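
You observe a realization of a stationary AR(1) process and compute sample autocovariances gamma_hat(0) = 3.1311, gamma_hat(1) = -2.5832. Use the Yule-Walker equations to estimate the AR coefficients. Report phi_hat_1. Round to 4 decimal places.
\hat\phi_{1} = -0.8250

The Yule-Walker equations for an AR(p) process read, in matrix form,
  Gamma_p phi = r_p,   with   (Gamma_p)_{ij} = gamma(|i - j|),
                       (r_p)_i = gamma(i),   i,j = 1..p.
Substitute the sample gammas (Toeplitz matrix and right-hand side of size 1):
  Gamma_p = [[3.1311]]
  r_p     = [-2.5832]
With p = 1 this is the single equation gamma(0) phi_1 = gamma(1):
  phi_hat_1 = gamma(1) / gamma(0) = -2.5832 / 3.1311 = -0.8250.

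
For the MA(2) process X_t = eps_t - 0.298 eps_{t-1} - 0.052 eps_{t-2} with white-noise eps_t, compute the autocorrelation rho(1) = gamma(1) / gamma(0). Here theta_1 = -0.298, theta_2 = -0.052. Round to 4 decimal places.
\rho(1) = -0.2588

For an MA(q) process with theta_0 = 1, the autocovariance is
  gamma(k) = sigma^2 * sum_{i=0..q-k} theta_i * theta_{i+k},
and rho(k) = gamma(k) / gamma(0). Sigma^2 cancels.
  numerator   = (1)*(-0.298) + (-0.298)*(-0.052) = -0.282504.
  denominator = (1)^2 + (-0.298)^2 + (-0.052)^2 = 1.091508.
  rho(1) = -0.282504 / 1.091508 = -0.2588.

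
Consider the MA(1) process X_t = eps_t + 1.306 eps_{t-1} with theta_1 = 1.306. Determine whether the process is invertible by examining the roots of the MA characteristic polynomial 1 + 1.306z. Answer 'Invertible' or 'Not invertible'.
\text{Not invertible}

The MA(q) characteristic polynomial is P(z) = 1 + 1.306z.
Invertibility requires all roots to lie outside the unit circle, i.e. |z| > 1 for every root.
This is linear in z: 1 + (1.306) z = 0  =>  z = -1/(1.306) = -0.765697,  |z| = 0.765697.
Moduli of all roots: 0.7657.
All moduli strictly greater than 1? No.
Verdict: Not invertible.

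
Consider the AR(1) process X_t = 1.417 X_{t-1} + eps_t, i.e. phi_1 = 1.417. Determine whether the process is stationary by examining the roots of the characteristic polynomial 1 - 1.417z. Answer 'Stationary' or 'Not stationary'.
\text{Not stationary}

The AR(p) characteristic polynomial is P(z) = 1 - 1.417z.
Stationarity requires all roots to lie outside the unit circle, i.e. |z| > 1 for every root.
This is linear in z: 1 + (-1.417) z = 0  =>  z = -1/(-1.417) = 0.705716,  |z| = 0.705716.
Moduli of all roots: 0.7057.
All moduli strictly greater than 1? No.
Verdict: Not stationary.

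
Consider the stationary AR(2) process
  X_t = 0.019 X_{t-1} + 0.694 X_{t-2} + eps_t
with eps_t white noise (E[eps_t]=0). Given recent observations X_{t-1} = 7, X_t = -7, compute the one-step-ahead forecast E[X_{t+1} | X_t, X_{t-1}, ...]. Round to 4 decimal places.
E[X_{t+1} \mid \mathcal F_t] = 4.7250

For an AR(p) model X_t = c + sum_i phi_i X_{t-i} + eps_t, the
one-step-ahead conditional mean is
  E[X_{t+1} | X_t, ...] = c + sum_i phi_i X_{t+1-i}.
Substitute known values:
  E[X_{t+1} | ...] = (0.019) * (-7) + (0.694) * (7)
                   = 4.7250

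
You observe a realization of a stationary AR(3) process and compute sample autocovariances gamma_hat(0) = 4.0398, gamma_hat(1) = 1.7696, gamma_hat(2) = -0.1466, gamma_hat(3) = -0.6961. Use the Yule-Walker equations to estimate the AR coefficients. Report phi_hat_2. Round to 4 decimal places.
\hat\phi_{2} = -0.2610

The Yule-Walker equations for an AR(p) process read, in matrix form,
  Gamma_p phi = r_p,   with   (Gamma_p)_{ij} = gamma(|i - j|),
                       (r_p)_i = gamma(i),   i,j = 1..p.
Substitute the sample gammas (Toeplitz matrix and right-hand side of size 3):
  Gamma_p = [[4.0398, 1.7696, -0.1466], [1.7696, 4.0398, 1.7696], [-0.1466, 1.7696, 4.0398]]
  r_p     = [1.7696, -0.1466, -0.6961]
Written out (R1..R3):
  (R1) 4.0398 phi_1 + 1.7696 phi_2 - 0.1466 phi_3 = 1.7696
  (R2) 1.7696 phi_1 + 4.0398 phi_2 + 1.7696 phi_3 = -0.1466
  (R3) -0.1466 phi_1 + 1.7696 phi_2 + 4.0398 phi_3 = -0.6961
Gaussian elimination:
  R2 <- R2 - (1.7696/4.0398) R1 = R2 - (0.438041) R1:  3.264642 phi_2 + 1.833817 phi_3 = -0.921758
  R3 <- R3 - (-0.1466/4.0398) R1 = R3 - (-0.036289) R1:  1.833817 phi_2 + 4.03448 phi_3 = -0.631883
  R3 <- R3 - (1.833817/3.264642) R2 = R3 - (0.561721) R2:  3.004387 phi_3 = -0.114112
Back-substitution:
  phi_hat_3 = -0.114112 / 3.004387 = -0.037982
  phi_hat_2 = (-0.921758 - (1.833817)(-0.037982)) / 3.264642 = -0.261011
  phi_hat_1 = (1.7696 - (1.7696)(-0.261011) - (-0.1466)(-0.037982)) / 4.0398 = 0.550997
So phi_hat = [0.5510, -0.2610, -0.0380].
Therefore phi_hat_2 = -0.2610.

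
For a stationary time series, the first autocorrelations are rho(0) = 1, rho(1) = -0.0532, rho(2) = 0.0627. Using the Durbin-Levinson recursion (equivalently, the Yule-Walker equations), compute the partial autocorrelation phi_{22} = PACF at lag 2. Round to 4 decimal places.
\phi_{22} = 0.0600

The PACF at lag k is phi_{kk}, the last component of the solution
to the Yule-Walker system G_k phi = r_k where
  (G_k)_{ij} = rho(|i - j|), (r_k)_i = rho(i), i,j = 1..k.
Equivalently, Durbin-Levinson gives phi_{kk} iteratively:
  phi_{11} = rho(1)
  phi_{kk} = [rho(k) - sum_{j=1..k-1} phi_{k-1,j} rho(k-j)]
            / [1 - sum_{j=1..k-1} phi_{k-1,j} rho(j)],
  phi_{k,j} = phi_{k-1,j} - phi_{kk} phi_{k-1,k-j},  j = 1..k-1.
Step k = 1:
  phi_11 = rho(1) = -0.0532.
Step k = 2:
  phi_22 = [rho(2) - phi_11 rho(1)] / [1 - phi_11 rho(1)] = [0.0627 - (-0.0532)(-0.0532)] / [1 - (-0.0532)(-0.0532)]
         = 0.05986976 / 0.99716976 = 0.06.
Therefore phi_{22} = 0.0600.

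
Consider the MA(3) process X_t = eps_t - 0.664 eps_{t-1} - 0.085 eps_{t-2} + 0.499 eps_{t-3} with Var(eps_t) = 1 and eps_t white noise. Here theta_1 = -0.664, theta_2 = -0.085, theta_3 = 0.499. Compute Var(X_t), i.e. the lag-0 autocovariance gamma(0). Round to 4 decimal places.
\gamma(0) = 1.6971

For an MA(q) process X_t = eps_t + sum_i theta_i eps_{t-i} with
Var(eps_t) = sigma^2, the variance is
  gamma(0) = sigma^2 * (1 + sum_i theta_i^2).
  sum_i theta_i^2 = (-0.664)^2 + (-0.085)^2 + (0.499)^2 = 0.440896 + 0.007225 + 0.249001 = 0.697122.
  gamma(0) = 1 * (1 + 0.697122) = 1 * 1.697122 = 1.697122, which rounds to 1.6971.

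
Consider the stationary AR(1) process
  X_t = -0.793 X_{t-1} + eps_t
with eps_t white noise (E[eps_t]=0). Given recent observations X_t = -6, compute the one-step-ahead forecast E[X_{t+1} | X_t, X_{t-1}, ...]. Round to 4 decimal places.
E[X_{t+1} \mid \mathcal F_t] = 4.7580

For an AR(p) model X_t = c + sum_i phi_i X_{t-i} + eps_t, the
one-step-ahead conditional mean is
  E[X_{t+1} | X_t, ...] = c + sum_i phi_i X_{t+1-i}.
Substitute known values:
  E[X_{t+1} | ...] = (-0.793) * (-6)
                   = 4.7580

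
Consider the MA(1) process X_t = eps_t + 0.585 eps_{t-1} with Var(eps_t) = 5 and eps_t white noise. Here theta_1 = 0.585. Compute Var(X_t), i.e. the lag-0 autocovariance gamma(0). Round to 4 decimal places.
\gamma(0) = 6.7111

For an MA(q) process X_t = eps_t + sum_i theta_i eps_{t-i} with
Var(eps_t) = sigma^2, the variance is
  gamma(0) = sigma^2 * (1 + sum_i theta_i^2).
  sum_i theta_i^2 = (0.585)^2 = 0.342225.
  gamma(0) = 5 * (1 + 0.342225) = 5 * 1.342225 = 6.711125, which rounds to 6.7111.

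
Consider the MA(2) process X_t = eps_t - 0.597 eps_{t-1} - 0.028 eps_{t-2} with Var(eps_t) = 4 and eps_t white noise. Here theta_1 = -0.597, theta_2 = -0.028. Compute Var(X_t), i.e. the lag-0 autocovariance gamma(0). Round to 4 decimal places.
\gamma(0) = 5.4288

For an MA(q) process X_t = eps_t + sum_i theta_i eps_{t-i} with
Var(eps_t) = sigma^2, the variance is
  gamma(0) = sigma^2 * (1 + sum_i theta_i^2).
  sum_i theta_i^2 = (-0.597)^2 + (-0.028)^2 = 0.356409 + 0.000784 = 0.357193.
  gamma(0) = 4 * (1 + 0.357193) = 4 * 1.357193 = 5.428772, which rounds to 5.4288.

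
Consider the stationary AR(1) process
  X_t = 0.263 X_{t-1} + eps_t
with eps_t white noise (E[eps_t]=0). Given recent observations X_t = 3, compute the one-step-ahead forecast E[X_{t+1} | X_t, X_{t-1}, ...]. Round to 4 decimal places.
E[X_{t+1} \mid \mathcal F_t] = 0.7890

For an AR(p) model X_t = c + sum_i phi_i X_{t-i} + eps_t, the
one-step-ahead conditional mean is
  E[X_{t+1} | X_t, ...] = c + sum_i phi_i X_{t+1-i}.
Substitute known values:
  E[X_{t+1} | ...] = (0.263) * (3)
                   = 0.7890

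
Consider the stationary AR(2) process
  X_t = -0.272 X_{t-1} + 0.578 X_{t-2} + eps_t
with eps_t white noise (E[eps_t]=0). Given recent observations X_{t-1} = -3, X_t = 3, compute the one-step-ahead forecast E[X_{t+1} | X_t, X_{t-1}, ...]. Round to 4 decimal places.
E[X_{t+1} \mid \mathcal F_t] = -2.5500

For an AR(p) model X_t = c + sum_i phi_i X_{t-i} + eps_t, the
one-step-ahead conditional mean is
  E[X_{t+1} | X_t, ...] = c + sum_i phi_i X_{t+1-i}.
Substitute known values:
  E[X_{t+1} | ...] = (-0.272) * (3) + (0.578) * (-3)
                   = -2.5500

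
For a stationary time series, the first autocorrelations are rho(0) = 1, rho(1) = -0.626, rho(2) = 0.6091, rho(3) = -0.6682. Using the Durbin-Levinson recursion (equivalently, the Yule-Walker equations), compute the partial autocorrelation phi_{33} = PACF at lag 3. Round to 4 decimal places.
\phi_{33} = -0.3760

The PACF at lag k is phi_{kk}, the last component of the solution
to the Yule-Walker system G_k phi = r_k where
  (G_k)_{ij} = rho(|i - j|), (r_k)_i = rho(i), i,j = 1..k.
Equivalently, Durbin-Levinson gives phi_{kk} iteratively:
  phi_{11} = rho(1)
  phi_{kk} = [rho(k) - sum_{j=1..k-1} phi_{k-1,j} rho(k-j)]
            / [1 - sum_{j=1..k-1} phi_{k-1,j} rho(j)],
  phi_{k,j} = phi_{k-1,j} - phi_{kk} phi_{k-1,k-j},  j = 1..k-1.
Step k = 1:
  phi_11 = rho(1) = -0.626.
Step k = 2:
  phi_22 = [rho(2) - phi_11 rho(1)] / [1 - phi_11 rho(1)] = [0.6091 - (-0.626)(-0.626)] / [1 - (-0.626)(-0.626)]
         = 0.217224 / 0.608124 = 0.357203.
  Update: phi_21 = phi_11 - phi_22 phi_11 = -0.626 - (0.357203)(-0.626) = -0.402391.
Step k = 3:
  phi_33 = [rho(3) - phi_21 rho(2) - phi_22 rho(1)] / [1 - phi_21 rho(1) - phi_22 rho(2)]
    numerator   = -0.6682 - (-0.402391)(0.6091) - (0.357203)(-0.626) = -0.1994945
    denominator = 1 - (-0.402391)(-0.626) - (0.357203)(0.6091) = 0.53053083
  phi_33 = -0.1994945 / 0.53053083 = -0.376.
Therefore phi_{33} = -0.3760.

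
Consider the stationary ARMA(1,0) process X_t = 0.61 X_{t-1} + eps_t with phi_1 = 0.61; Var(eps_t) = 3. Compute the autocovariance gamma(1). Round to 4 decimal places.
\gamma(1) = 2.9145

Multiply the model equation by X_{t-k} and take expectations. With theta_0 = psi_0 = 1 and psi_j the MA(infinity) weights, this gives
  gamma(k) - sum_i phi_i gamma(k-i) = c_k,
  c_k = sigma^2 * sum_{j=k..q} theta_j psi_{j-k}   (c_k = 0 for k > q),
using gamma(-m) = gamma(m).
Pure AR (q = 0): c_0 = sigma^2 = 3, c_k = 0 for k >= 1.
Equations for k = 0 and k = 1 (AR order 1):
  gamma(0) = phi_1 gamma(1) + c_0
  gamma(1) = phi_1 gamma(0) + c_1
Substituting the second into the first: gamma(0) (1 - phi_1^2) = c_0 + phi_1 c_1, so
  gamma(0) = c_0 / (1 - phi_1^2) = 3 / (1 - (0.61)^2) = 3 / 0.6279 = 4.777831.
  gamma(1) = phi_1 gamma(0) = (0.61)(4.777831) = 2.914477.
Therefore gamma(1) = 2.9145 (to 4 decimal places).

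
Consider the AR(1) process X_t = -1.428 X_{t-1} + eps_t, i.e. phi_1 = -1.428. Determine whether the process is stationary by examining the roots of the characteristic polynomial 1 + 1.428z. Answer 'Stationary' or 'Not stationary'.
\text{Not stationary}

The AR(p) characteristic polynomial is P(z) = 1 + 1.428z.
Stationarity requires all roots to lie outside the unit circle, i.e. |z| > 1 for every root.
This is linear in z: 1 + (1.428) z = 0  =>  z = -1/(1.428) = -0.70028,  |z| = 0.70028.
Moduli of all roots: 0.7003.
All moduli strictly greater than 1? No.
Verdict: Not stationary.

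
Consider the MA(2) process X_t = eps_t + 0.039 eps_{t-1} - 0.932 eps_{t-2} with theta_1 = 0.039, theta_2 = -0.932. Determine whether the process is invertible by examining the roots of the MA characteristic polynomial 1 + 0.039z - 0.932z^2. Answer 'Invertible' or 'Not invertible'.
\text{Invertible}

The MA(q) characteristic polynomial is P(z) = 1 + 0.039z - 0.932z^2.
Invertibility requires all roots to lie outside the unit circle, i.e. |z| > 1 for every root.
Set 1 + (0.039) z + (-0.932) z^2 = 0, i.e. a z^2 + b z + c = 0 with a = -0.932, b = 0.039, c = 1.
Discriminant D = b^2 - 4ac = (0.039)^2 - 4*(-0.932)*1 = 0.001521 - (-3.728) = 3.729521.
D >= 0, so the roots are real: z = (-b +/- sqrt(D)) / (2a) = (-0.039 +/- 1.931197) / (-1.864).
  z_1 = (-0.039 + 1.931197) / (-1.864) = -1.0151,   |z_1| = 1.0151.
  z_2 = (-0.039 - 1.931197) / (-1.864) = 1.057,   |z_2| = 1.057.
Moduli of all roots: 1.0151, 1.0570.
All moduli strictly greater than 1? Yes.
Verdict: Invertible.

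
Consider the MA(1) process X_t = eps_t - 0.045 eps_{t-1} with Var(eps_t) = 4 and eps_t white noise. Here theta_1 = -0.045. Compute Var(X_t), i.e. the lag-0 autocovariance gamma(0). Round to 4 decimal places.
\gamma(0) = 4.0081

For an MA(q) process X_t = eps_t + sum_i theta_i eps_{t-i} with
Var(eps_t) = sigma^2, the variance is
  gamma(0) = sigma^2 * (1 + sum_i theta_i^2).
  sum_i theta_i^2 = (-0.045)^2 = 0.002025.
  gamma(0) = 4 * (1 + 0.002025) = 4 * 1.002025 = 4.0081.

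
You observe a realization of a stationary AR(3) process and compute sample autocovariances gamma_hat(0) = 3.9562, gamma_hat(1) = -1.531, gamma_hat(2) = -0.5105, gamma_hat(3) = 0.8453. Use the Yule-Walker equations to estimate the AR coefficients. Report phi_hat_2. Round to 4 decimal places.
\hat\phi_{2} = -0.3140

The Yule-Walker equations for an AR(p) process read, in matrix form,
  Gamma_p phi = r_p,   with   (Gamma_p)_{ij} = gamma(|i - j|),
                       (r_p)_i = gamma(i),   i,j = 1..p.
Substitute the sample gammas (Toeplitz matrix and right-hand side of size 3):
  Gamma_p = [[3.9562, -1.531, -0.5105], [-1.531, 3.9562, -1.531], [-0.5105, -1.531, 3.9562]]
  r_p     = [-1.531, -0.5105, 0.8453]
Written out (R1..R3):
  (R1) 3.9562 phi_1 - 1.531 phi_2 - 0.5105 phi_3 = -1.531
  (R2) -1.531 phi_1 + 3.9562 phi_2 - 1.531 phi_3 = -0.5105
  (R3) -0.5105 phi_1 - 1.531 phi_2 + 3.9562 phi_3 = 0.8453
Gaussian elimination:
  R2 <- R2 - (-1.531/3.9562) R1 = R2 - (-0.386988) R1:  3.363722 phi_2 - 1.728557 phi_3 = -1.102978
  R3 <- R3 - (-0.5105/3.9562) R1 = R3 - (-0.129038) R1:  -1.728557 phi_2 + 3.890326 phi_3 = 0.647743
  R3 <- R3 - (-1.728557/3.363722) R2 = R3 - (-0.513882) R2:  3.002051 phi_3 = 0.080942
Back-substitution:
  phi_hat_3 = 0.080942 / 3.002051 = 0.026962
  phi_hat_2 = (-1.102978 - (-1.728557)(0.026962)) / 3.363722 = -0.314049
  phi_hat_1 = (-1.531 - (-1.531)(-0.314049) - (-0.5105)(0.026962)) / 3.9562 = -0.505041
So phi_hat = [-0.5050, -0.3140, 0.0270].
Therefore phi_hat_2 = -0.3140.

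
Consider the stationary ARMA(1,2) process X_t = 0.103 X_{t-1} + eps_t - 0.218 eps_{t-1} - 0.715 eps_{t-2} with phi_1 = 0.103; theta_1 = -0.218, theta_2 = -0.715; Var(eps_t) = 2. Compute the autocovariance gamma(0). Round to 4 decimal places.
\gamma(0) = 3.0944

Multiply the model equation by X_{t-k} and take expectations. With theta_0 = psi_0 = 1 and psi_j the MA(infinity) weights, this gives
  gamma(k) - sum_i phi_i gamma(k-i) = c_k,
  c_k = sigma^2 * sum_{j=k..q} theta_j psi_{j-k}   (c_k = 0 for k > q),
using gamma(-m) = gamma(m).
psi-weights needed (psi_j = theta_j + sum_i phi_i psi_{j-i}):
  psi_1 = theta_1 + phi_1 = -0.218 + (0.103) = -0.115
  psi_2 = theta_2 + phi_1 psi_1 = -0.715 + (0.103)(-0.115) = -0.726845
Right-hand sides:
  c_0 = sigma^2 (1 + theta_1 psi_1 + theta_2 psi_2) = 2 * (1 + (-0.218)(-0.115) + (-0.715)(-0.726845)) = 2 * 1.544764 = 3.089528
  c_1 = sigma^2 (theta_1 + theta_2 psi_1) = 2 * (-0.218 + (-0.715)(-0.115)) = -0.27155
  c_2 = sigma^2 theta_2 = 2 * (-0.715) = -1.43
Equations for k = 0 and k = 1 (AR order 1):
  gamma(0) = phi_1 gamma(1) + c_0
  gamma(1) = phi_1 gamma(0) + c_1
Substituting the second into the first: gamma(0) (1 - phi_1^2) = c_0 + phi_1 c_1, so
  gamma(0) = (c_0 + phi_1 c_1) / (1 - phi_1^2) = (3.089528 + (0.103)(-0.27155)) / (1 - (0.103)^2) = 3.061559 / 0.989391 = 3.094387.
Therefore gamma(0) = 3.0944 (to 4 decimal places).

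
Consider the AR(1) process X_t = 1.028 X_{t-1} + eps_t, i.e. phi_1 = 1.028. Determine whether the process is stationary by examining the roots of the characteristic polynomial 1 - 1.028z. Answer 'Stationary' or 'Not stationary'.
\text{Not stationary}

The AR(p) characteristic polynomial is P(z) = 1 - 1.028z.
Stationarity requires all roots to lie outside the unit circle, i.e. |z| > 1 for every root.
This is linear in z: 1 + (-1.028) z = 0  =>  z = -1/(-1.028) = 0.972763,  |z| = 0.972763.
Moduli of all roots: 0.9728.
All moduli strictly greater than 1? No.
Verdict: Not stationary.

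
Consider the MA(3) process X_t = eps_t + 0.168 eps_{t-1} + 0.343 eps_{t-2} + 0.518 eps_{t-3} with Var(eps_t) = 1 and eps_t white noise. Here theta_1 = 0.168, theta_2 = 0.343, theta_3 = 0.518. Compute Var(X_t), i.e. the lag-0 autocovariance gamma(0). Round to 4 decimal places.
\gamma(0) = 1.4142

For an MA(q) process X_t = eps_t + sum_i theta_i eps_{t-i} with
Var(eps_t) = sigma^2, the variance is
  gamma(0) = sigma^2 * (1 + sum_i theta_i^2).
  sum_i theta_i^2 = (0.168)^2 + (0.343)^2 + (0.518)^2 = 0.028224 + 0.117649 + 0.268324 = 0.414197.
  gamma(0) = 1 * (1 + 0.414197) = 1 * 1.414197 = 1.414197, which rounds to 1.4142.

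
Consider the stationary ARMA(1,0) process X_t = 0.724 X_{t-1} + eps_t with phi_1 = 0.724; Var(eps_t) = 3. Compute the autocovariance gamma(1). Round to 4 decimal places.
\gamma(1) = 4.5647

Multiply the model equation by X_{t-k} and take expectations. With theta_0 = psi_0 = 1 and psi_j the MA(infinity) weights, this gives
  gamma(k) - sum_i phi_i gamma(k-i) = c_k,
  c_k = sigma^2 * sum_{j=k..q} theta_j psi_{j-k}   (c_k = 0 for k > q),
using gamma(-m) = gamma(m).
Pure AR (q = 0): c_0 = sigma^2 = 3, c_k = 0 for k >= 1.
Equations for k = 0 and k = 1 (AR order 1):
  gamma(0) = phi_1 gamma(1) + c_0
  gamma(1) = phi_1 gamma(0) + c_1
Substituting the second into the first: gamma(0) (1 - phi_1^2) = c_0 + phi_1 c_1, so
  gamma(0) = c_0 / (1 - phi_1^2) = 3 / (1 - (0.724)^2) = 3 / 0.475824 = 6.304852.
  gamma(1) = phi_1 gamma(0) = (0.724)(6.304852) = 4.564713.
Therefore gamma(1) = 4.5647 (to 4 decimal places).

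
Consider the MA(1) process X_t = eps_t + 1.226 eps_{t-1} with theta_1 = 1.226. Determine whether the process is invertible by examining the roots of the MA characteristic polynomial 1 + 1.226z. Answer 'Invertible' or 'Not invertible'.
\text{Not invertible}

The MA(q) characteristic polynomial is P(z) = 1 + 1.226z.
Invertibility requires all roots to lie outside the unit circle, i.e. |z| > 1 for every root.
This is linear in z: 1 + (1.226) z = 0  =>  z = -1/(1.226) = -0.815661,  |z| = 0.815661.
Moduli of all roots: 0.8157.
All moduli strictly greater than 1? No.
Verdict: Not invertible.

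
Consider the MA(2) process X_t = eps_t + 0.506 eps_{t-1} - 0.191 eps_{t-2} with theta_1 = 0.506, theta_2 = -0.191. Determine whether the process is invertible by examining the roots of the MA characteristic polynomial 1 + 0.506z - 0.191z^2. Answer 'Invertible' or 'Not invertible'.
\text{Invertible}

The MA(q) characteristic polynomial is P(z) = 1 + 0.506z - 0.191z^2.
Invertibility requires all roots to lie outside the unit circle, i.e. |z| > 1 for every root.
Set 1 + (0.506) z + (-0.191) z^2 = 0, i.e. a z^2 + b z + c = 0 with a = -0.191, b = 0.506, c = 1.
Discriminant D = b^2 - 4ac = (0.506)^2 - 4*(-0.191)*1 = 0.256036 - (-0.764) = 1.020036.
D >= 0, so the roots are real: z = (-b +/- sqrt(D)) / (2a) = (-0.506 +/- 1.009968) / (-0.382).
  z_1 = (-0.506 + 1.009968) / (-0.382) = -1.3193,   |z_1| = 1.3193.
  z_2 = (-0.506 - 1.009968) / (-0.382) = 3.9685,   |z_2| = 3.9685.
Moduli of all roots: 1.3193, 3.9685.
All moduli strictly greater than 1? Yes.
Verdict: Invertible.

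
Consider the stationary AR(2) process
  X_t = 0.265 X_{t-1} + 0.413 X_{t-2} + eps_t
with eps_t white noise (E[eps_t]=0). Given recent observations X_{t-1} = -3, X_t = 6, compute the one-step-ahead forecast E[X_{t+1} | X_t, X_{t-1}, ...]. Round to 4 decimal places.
E[X_{t+1} \mid \mathcal F_t] = 0.3510

For an AR(p) model X_t = c + sum_i phi_i X_{t-i} + eps_t, the
one-step-ahead conditional mean is
  E[X_{t+1} | X_t, ...] = c + sum_i phi_i X_{t+1-i}.
Substitute known values:
  E[X_{t+1} | ...] = (0.265) * (6) + (0.413) * (-3)
                   = 0.3510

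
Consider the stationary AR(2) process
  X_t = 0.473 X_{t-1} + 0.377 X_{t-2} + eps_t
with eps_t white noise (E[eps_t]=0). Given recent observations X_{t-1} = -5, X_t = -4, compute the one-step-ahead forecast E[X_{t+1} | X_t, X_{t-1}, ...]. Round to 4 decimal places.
E[X_{t+1} \mid \mathcal F_t] = -3.7770

For an AR(p) model X_t = c + sum_i phi_i X_{t-i} + eps_t, the
one-step-ahead conditional mean is
  E[X_{t+1} | X_t, ...] = c + sum_i phi_i X_{t+1-i}.
Substitute known values:
  E[X_{t+1} | ...] = (0.473) * (-4) + (0.377) * (-5)
                   = -3.7770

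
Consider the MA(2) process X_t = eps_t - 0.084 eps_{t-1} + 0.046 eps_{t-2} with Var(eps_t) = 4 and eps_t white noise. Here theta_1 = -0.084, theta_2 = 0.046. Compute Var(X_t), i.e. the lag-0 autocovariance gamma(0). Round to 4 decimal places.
\gamma(0) = 4.0367

For an MA(q) process X_t = eps_t + sum_i theta_i eps_{t-i} with
Var(eps_t) = sigma^2, the variance is
  gamma(0) = sigma^2 * (1 + sum_i theta_i^2).
  sum_i theta_i^2 = (-0.084)^2 + (0.046)^2 = 0.007056 + 0.002116 = 0.009172.
  gamma(0) = 4 * (1 + 0.009172) = 4 * 1.009172 = 4.036688, which rounds to 4.0367.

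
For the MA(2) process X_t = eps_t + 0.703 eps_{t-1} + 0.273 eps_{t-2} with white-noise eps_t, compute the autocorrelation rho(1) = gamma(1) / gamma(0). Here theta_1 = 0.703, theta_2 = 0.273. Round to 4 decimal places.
\rho(1) = 0.5705

For an MA(q) process with theta_0 = 1, the autocovariance is
  gamma(k) = sigma^2 * sum_{i=0..q-k} theta_i * theta_{i+k},
and rho(k) = gamma(k) / gamma(0). Sigma^2 cancels.
  numerator   = (1)*(0.703) + (0.703)*(0.273) = 0.894919.
  denominator = (1)^2 + (0.703)^2 + (0.273)^2 = 1.568738.
  rho(1) = 0.894919 / 1.568738 = 0.5705.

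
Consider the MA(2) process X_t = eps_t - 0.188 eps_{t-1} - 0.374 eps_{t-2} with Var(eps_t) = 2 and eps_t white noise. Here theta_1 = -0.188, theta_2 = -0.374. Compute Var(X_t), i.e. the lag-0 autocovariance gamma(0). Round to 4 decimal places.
\gamma(0) = 2.3504

For an MA(q) process X_t = eps_t + sum_i theta_i eps_{t-i} with
Var(eps_t) = sigma^2, the variance is
  gamma(0) = sigma^2 * (1 + sum_i theta_i^2).
  sum_i theta_i^2 = (-0.188)^2 + (-0.374)^2 = 0.035344 + 0.139876 = 0.17522.
  gamma(0) = 2 * (1 + 0.17522) = 2 * 1.17522 = 2.35044, which rounds to 2.3504.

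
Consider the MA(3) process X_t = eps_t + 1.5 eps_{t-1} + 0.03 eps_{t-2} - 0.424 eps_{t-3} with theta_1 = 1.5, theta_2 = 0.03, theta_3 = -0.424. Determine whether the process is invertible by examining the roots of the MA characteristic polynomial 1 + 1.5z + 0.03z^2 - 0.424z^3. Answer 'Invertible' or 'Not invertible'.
\text{Not invertible}

The MA(q) characteristic polynomial is P(z) = 1 + 1.5z + 0.03z^2 - 0.424z^3.
Invertibility requires all roots to lie outside the unit circle, i.e. |z| > 1 for every root.
Degree 3: look for a simple real root z0 first, then factor out (1 - z/z0) and solve the remaining quadratic.
Testing z0 = -1.25: P(-1.25) = 1 + (1.5)(-1.25) + (0.03)(-1.25)^2 + (-0.424)(-1.25)^3
  = 1 + (-1.875) + (0.046875) + (0.828125) = 0.  So z_0 = -1.25 is a root, |z_0| = 1.25.
Divide out the factor (1 + 0.8 z) = (1 - z/z0) (since 1/z0 = -0.8):
  P(z) = (1 + 0.8 z)(1 + (0.7) z + (-0.53) z^2)
  [check: z-coef 0.7 - (-0.8) = 1.5; z^2-coef -0.53 - (-0.8)(0.7) = 0.03; z^3-coef -(-0.8)(-0.53) = -0.424.]
Remaining roots from the quadratic factor 1 + (0.7) z + (-0.53) z^2:
  Set 1 + (0.7) z + (-0.53) z^2 = 0, i.e. a z^2 + b z + c = 0 with a = -0.53, b = 0.7, c = 1.
  Discriminant D = b^2 - 4ac = (0.7)^2 - 4*(-0.53)*1 = 0.49 - (-2.12) = 2.61.
  D >= 0, so the roots are real: z = (-b +/- sqrt(D)) / (2a) = (-0.7 +/- 1.615549) / (-1.06).
    z_1 = (-0.7 + 1.615549) / (-1.06) = -0.8637,   |z_1| = 0.8637.
    z_2 = (-0.7 - 1.615549) / (-1.06) = 2.1845,   |z_2| = 2.1845.
Moduli of all roots: 1.2500, 0.8637, 2.1845.
All moduli strictly greater than 1? No.
Verdict: Not invertible.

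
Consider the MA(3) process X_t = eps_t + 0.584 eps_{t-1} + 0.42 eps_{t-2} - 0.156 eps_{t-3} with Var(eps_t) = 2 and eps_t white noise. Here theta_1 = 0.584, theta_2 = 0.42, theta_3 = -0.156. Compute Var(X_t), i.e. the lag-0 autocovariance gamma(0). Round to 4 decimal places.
\gamma(0) = 3.0836

For an MA(q) process X_t = eps_t + sum_i theta_i eps_{t-i} with
Var(eps_t) = sigma^2, the variance is
  gamma(0) = sigma^2 * (1 + sum_i theta_i^2).
  sum_i theta_i^2 = (0.584)^2 + (0.42)^2 + (-0.156)^2 = 0.341056 + 0.1764 + 0.024336 = 0.541792.
  gamma(0) = 2 * (1 + 0.541792) = 2 * 1.541792 = 3.083584, which rounds to 3.0836.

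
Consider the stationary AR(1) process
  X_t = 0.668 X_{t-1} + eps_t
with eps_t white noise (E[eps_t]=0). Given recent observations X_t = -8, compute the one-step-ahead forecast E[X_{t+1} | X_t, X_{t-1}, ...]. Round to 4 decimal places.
E[X_{t+1} \mid \mathcal F_t] = -5.3440

For an AR(p) model X_t = c + sum_i phi_i X_{t-i} + eps_t, the
one-step-ahead conditional mean is
  E[X_{t+1} | X_t, ...] = c + sum_i phi_i X_{t+1-i}.
Substitute known values:
  E[X_{t+1} | ...] = (0.668) * (-8)
                   = -5.3440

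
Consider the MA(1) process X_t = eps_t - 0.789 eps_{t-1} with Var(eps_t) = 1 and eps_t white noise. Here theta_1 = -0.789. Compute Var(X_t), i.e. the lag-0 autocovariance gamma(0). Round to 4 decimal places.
\gamma(0) = 1.6225

For an MA(q) process X_t = eps_t + sum_i theta_i eps_{t-i} with
Var(eps_t) = sigma^2, the variance is
  gamma(0) = sigma^2 * (1 + sum_i theta_i^2).
  sum_i theta_i^2 = (-0.789)^2 = 0.622521.
  gamma(0) = 1 * (1 + 0.622521) = 1 * 1.622521 = 1.622521, which rounds to 1.6225.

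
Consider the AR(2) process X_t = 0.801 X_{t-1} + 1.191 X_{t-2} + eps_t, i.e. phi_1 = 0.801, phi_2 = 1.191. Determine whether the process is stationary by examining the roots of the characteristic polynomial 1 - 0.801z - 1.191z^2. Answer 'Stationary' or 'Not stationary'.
\text{Not stationary}

The AR(p) characteristic polynomial is P(z) = 1 - 0.801z - 1.191z^2.
Stationarity requires all roots to lie outside the unit circle, i.e. |z| > 1 for every root.
Set 1 + (-0.801) z + (-1.191) z^2 = 0, i.e. a z^2 + b z + c = 0 with a = -1.191, b = -0.801, c = 1.
Discriminant D = b^2 - 4ac = (-0.801)^2 - 4*(-1.191)*1 = 0.641601 - (-4.764) = 5.405601.
D >= 0, so the roots are real: z = (-b +/- sqrt(D)) / (2a) = (0.801 +/- 2.324995) / (-2.382).
  z_1 = (0.801 + 2.324995) / (-2.382) = -1.3123,   |z_1| = 1.3123.
  z_2 = (0.801 - 2.324995) / (-2.382) = 0.6398,   |z_2| = 0.6398.
Moduli of all roots: 1.3123, 0.6398.
All moduli strictly greater than 1? No.
Verdict: Not stationary.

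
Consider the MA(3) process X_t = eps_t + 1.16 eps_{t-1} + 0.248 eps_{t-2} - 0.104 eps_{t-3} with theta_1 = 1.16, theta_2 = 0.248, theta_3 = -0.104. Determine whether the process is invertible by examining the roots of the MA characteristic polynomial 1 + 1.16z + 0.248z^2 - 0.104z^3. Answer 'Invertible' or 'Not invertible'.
\text{Invertible}

The MA(q) characteristic polynomial is P(z) = 1 + 1.16z + 0.248z^2 - 0.104z^3.
Invertibility requires all roots to lie outside the unit circle, i.e. |z| > 1 for every root.
Degree 3: look for a simple real root z0 first, then factor out (1 - z/z0) and solve the remaining quadratic.
Testing z0 = 5: P(5) = 1 + (1.16)(5) + (0.248)(5)^2 + (-0.104)(5)^3
  = 1 + (5.8) + (6.2) + (-13) = 0.  So z_0 = 5 is a root, |z_0| = 5.
Divide out the factor (1 - 0.2 z) = (1 - z/z0) (since 1/z0 = 0.2):
  P(z) = (1 - 0.2 z)(1 + (1.36) z + (0.52) z^2)
  [check: z-coef 1.36 - (0.2) = 1.16; z^2-coef 0.52 - (0.2)(1.36) = 0.248; z^3-coef -(0.2)(0.52) = -0.104.]
Remaining roots from the quadratic factor 1 + (1.36) z + (0.52) z^2:
  Set 1 + (1.36) z + (0.52) z^2 = 0, i.e. a z^2 + b z + c = 0 with a = 0.52, b = 1.36, c = 1.
  Discriminant D = b^2 - 4ac = (1.36)^2 - 4*(0.52)*1 = 1.8496 - (2.08) = -0.2304.
  D < 0, so the roots are the complex-conjugate pair z = (-b +/- i sqrt(-D)) / (2a) = -1.3077 +/- 0.4615i.
  For a conjugate pair |z|^2 = z * conj(z) = (product of roots) = c/a = 1/(0.52) = 1.923077, so |z| = sqrt(1.923077) = 1.3868 for both roots.
Moduli of all roots: 5.0000, 1.3868, 1.3868.
All moduli strictly greater than 1? Yes.
Verdict: Invertible.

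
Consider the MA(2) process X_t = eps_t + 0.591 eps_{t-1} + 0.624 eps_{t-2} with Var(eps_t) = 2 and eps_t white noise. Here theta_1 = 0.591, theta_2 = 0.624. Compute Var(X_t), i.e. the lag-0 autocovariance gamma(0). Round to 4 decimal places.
\gamma(0) = 3.4773

For an MA(q) process X_t = eps_t + sum_i theta_i eps_{t-i} with
Var(eps_t) = sigma^2, the variance is
  gamma(0) = sigma^2 * (1 + sum_i theta_i^2).
  sum_i theta_i^2 = (0.591)^2 + (0.624)^2 = 0.349281 + 0.389376 = 0.738657.
  gamma(0) = 2 * (1 + 0.738657) = 2 * 1.738657 = 3.477314, which rounds to 3.4773.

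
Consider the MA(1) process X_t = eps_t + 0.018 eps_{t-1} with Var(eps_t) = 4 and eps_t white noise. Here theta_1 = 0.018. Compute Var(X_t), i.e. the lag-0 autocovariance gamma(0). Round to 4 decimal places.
\gamma(0) = 4.0013

For an MA(q) process X_t = eps_t + sum_i theta_i eps_{t-i} with
Var(eps_t) = sigma^2, the variance is
  gamma(0) = sigma^2 * (1 + sum_i theta_i^2).
  sum_i theta_i^2 = (0.018)^2 = 0.000324.
  gamma(0) = 4 * (1 + 0.000324) = 4 * 1.000324 = 4.001296, which rounds to 4.0013.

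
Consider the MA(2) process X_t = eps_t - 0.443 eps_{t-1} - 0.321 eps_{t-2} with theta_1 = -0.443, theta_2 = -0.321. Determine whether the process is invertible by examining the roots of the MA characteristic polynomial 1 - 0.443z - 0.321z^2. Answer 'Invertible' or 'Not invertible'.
\text{Invertible}

The MA(q) characteristic polynomial is P(z) = 1 - 0.443z - 0.321z^2.
Invertibility requires all roots to lie outside the unit circle, i.e. |z| > 1 for every root.
Set 1 + (-0.443) z + (-0.321) z^2 = 0, i.e. a z^2 + b z + c = 0 with a = -0.321, b = -0.443, c = 1.
Discriminant D = b^2 - 4ac = (-0.443)^2 - 4*(-0.321)*1 = 0.196249 - (-1.284) = 1.480249.
D >= 0, so the roots are real: z = (-b +/- sqrt(D)) / (2a) = (0.443 +/- 1.216655) / (-0.642).
  z_1 = (0.443 + 1.216655) / (-0.642) = -2.5851,   |z_1| = 2.5851.
  z_2 = (0.443 - 1.216655) / (-0.642) = 1.2051,   |z_2| = 1.2051.
Moduli of all roots: 2.5851, 1.2051.
All moduli strictly greater than 1? Yes.
Verdict: Invertible.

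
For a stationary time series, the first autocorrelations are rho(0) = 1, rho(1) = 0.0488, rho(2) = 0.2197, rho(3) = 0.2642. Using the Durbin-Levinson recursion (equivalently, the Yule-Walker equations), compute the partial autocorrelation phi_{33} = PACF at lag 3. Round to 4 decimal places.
\phi_{33} = 0.2580

The PACF at lag k is phi_{kk}, the last component of the solution
to the Yule-Walker system G_k phi = r_k where
  (G_k)_{ij} = rho(|i - j|), (r_k)_i = rho(i), i,j = 1..k.
Equivalently, Durbin-Levinson gives phi_{kk} iteratively:
  phi_{11} = rho(1)
  phi_{kk} = [rho(k) - sum_{j=1..k-1} phi_{k-1,j} rho(k-j)]
            / [1 - sum_{j=1..k-1} phi_{k-1,j} rho(j)],
  phi_{k,j} = phi_{k-1,j} - phi_{kk} phi_{k-1,k-j},  j = 1..k-1.
Step k = 1:
  phi_11 = rho(1) = 0.0488.
Step k = 2:
  phi_22 = [rho(2) - phi_11 rho(1)] / [1 - phi_11 rho(1)] = [0.2197 - (0.0488)(0.0488)] / [1 - (0.0488)(0.0488)]
         = 0.21731856 / 0.99761856 = 0.217837.
  Update: phi_21 = phi_11 - phi_22 phi_11 = 0.0488 - (0.217837)(0.0488) = 0.03817.
Step k = 3:
  phi_33 = [rho(3) - phi_21 rho(2) - phi_22 rho(1)] / [1 - phi_21 rho(1) - phi_22 rho(2)]
    numerator   = 0.2642 - (0.03817)(0.2197) - (0.217837)(0.0488) = 0.24518369
    denominator = 1 - (0.03817)(0.0488) - (0.217837)(0.2197) = 0.95027847
  phi_33 = 0.24518369 / 0.95027847 = 0.258.
Therefore phi_{33} = 0.2580.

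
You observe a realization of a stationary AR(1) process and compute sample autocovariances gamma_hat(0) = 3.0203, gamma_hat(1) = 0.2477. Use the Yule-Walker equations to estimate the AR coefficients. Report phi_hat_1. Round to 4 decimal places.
\hat\phi_{1} = 0.0820

The Yule-Walker equations for an AR(p) process read, in matrix form,
  Gamma_p phi = r_p,   with   (Gamma_p)_{ij} = gamma(|i - j|),
                       (r_p)_i = gamma(i),   i,j = 1..p.
Substitute the sample gammas (Toeplitz matrix and right-hand side of size 1):
  Gamma_p = [[3.0203]]
  r_p     = [0.2477]
With p = 1 this is the single equation gamma(0) phi_1 = gamma(1):
  phi_hat_1 = gamma(1) / gamma(0) = 0.2477 / 3.0203 = 0.0820.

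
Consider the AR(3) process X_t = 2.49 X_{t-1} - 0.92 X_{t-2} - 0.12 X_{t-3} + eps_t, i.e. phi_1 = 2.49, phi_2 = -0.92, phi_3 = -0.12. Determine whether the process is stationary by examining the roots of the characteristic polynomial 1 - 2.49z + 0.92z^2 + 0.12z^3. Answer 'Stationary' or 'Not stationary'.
\text{Not stationary}

The AR(p) characteristic polynomial is P(z) = 1 - 2.49z + 0.92z^2 + 0.12z^3.
Stationarity requires all roots to lie outside the unit circle, i.e. |z| > 1 for every root.
Degree 3: look for a simple real root z0 first, then factor out (1 - z/z0) and solve the remaining quadratic.
Testing z0 = 0.5: P(0.5) = 1 + (-2.49)(0.5) + (0.92)(0.5)^2 + (0.12)(0.5)^3
  = 1 + (-1.245) + (0.23) + (0.015) = 0.  So z_0 = 0.5 is a root, |z_0| = 0.5.
Divide out the factor (1 - 2 z) = (1 - z/z0) (since 1/z0 = 2):
  P(z) = (1 - 2 z)(1 + (-0.49) z + (-0.06) z^2)
  [check: z-coef -0.49 - (2) = -2.49; z^2-coef -0.06 - (2)(-0.49) = 0.92; z^3-coef -(2)(-0.06) = 0.12.]
Remaining roots from the quadratic factor 1 + (-0.49) z + (-0.06) z^2:
  Set 1 + (-0.49) z + (-0.06) z^2 = 0, i.e. a z^2 + b z + c = 0 with a = -0.06, b = -0.49, c = 1.
  Discriminant D = b^2 - 4ac = (-0.49)^2 - 4*(-0.06)*1 = 0.2401 - (-0.24) = 0.4801.
  D >= 0, so the roots are real: z = (-b +/- sqrt(D)) / (2a) = (0.49 +/- 0.692892) / (-0.12).
    z_1 = (0.49 + 0.692892) / (-0.12) = -9.8574,   |z_1| = 9.8574.
    z_2 = (0.49 - 0.692892) / (-0.12) = 1.6908,   |z_2| = 1.6908.
Moduli of all roots: 0.5000, 9.8574, 1.6908.
All moduli strictly greater than 1? No.
Verdict: Not stationary.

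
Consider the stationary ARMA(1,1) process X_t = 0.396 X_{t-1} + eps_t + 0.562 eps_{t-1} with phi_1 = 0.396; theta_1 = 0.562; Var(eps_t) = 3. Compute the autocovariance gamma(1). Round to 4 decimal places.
\gamma(1) = 4.1671

Multiply the model equation by X_{t-k} and take expectations. With theta_0 = psi_0 = 1 and psi_j the MA(infinity) weights, this gives
  gamma(k) - sum_i phi_i gamma(k-i) = c_k,
  c_k = sigma^2 * sum_{j=k..q} theta_j psi_{j-k}   (c_k = 0 for k > q),
using gamma(-m) = gamma(m).
psi-weights needed (psi_j = theta_j + sum_i phi_i psi_{j-i}):
  psi_1 = theta_1 + phi_1 = 0.562 + (0.396) = 0.958
Right-hand sides:
  c_0 = sigma^2 (1 + theta_1 psi_1) = 3 * (1 + (0.562)(0.958)) = 3 * 1.538396 = 4.615188
  c_1 = sigma^2 theta_1 = 3 * (0.562) = 1.686
  c_2 = 0
Equations for k = 0 and k = 1 (AR order 1):
  gamma(0) = phi_1 gamma(1) + c_0
  gamma(1) = phi_1 gamma(0) + c_1
Substituting the second into the first: gamma(0) (1 - phi_1^2) = c_0 + phi_1 c_1, so
  gamma(0) = (c_0 + phi_1 c_1) / (1 - phi_1^2) = (4.615188 + (0.396)(1.686)) / (1 - (0.396)^2) = 5.282844 / 0.843184 = 6.265351.
  gamma(1) = phi_1 gamma(0) + c_1 = (0.396)(6.265351) + (1.686) = 4.167079.
Therefore gamma(1) = 4.1671 (to 4 decimal places).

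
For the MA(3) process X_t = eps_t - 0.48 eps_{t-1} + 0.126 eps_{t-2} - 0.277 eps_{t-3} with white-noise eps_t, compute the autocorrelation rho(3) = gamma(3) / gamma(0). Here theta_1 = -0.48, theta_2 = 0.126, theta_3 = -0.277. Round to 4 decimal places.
\rho(3) = -0.2094

For an MA(q) process with theta_0 = 1, the autocovariance is
  gamma(k) = sigma^2 * sum_{i=0..q-k} theta_i * theta_{i+k},
and rho(k) = gamma(k) / gamma(0). Sigma^2 cancels.
  numerator   = (1)*(-0.277) = -0.277.
  denominator = (1)^2 + (-0.48)^2 + (0.126)^2 + (-0.277)^2 = 1.323005.
  rho(3) = -0.277 / 1.323005 = -0.2094.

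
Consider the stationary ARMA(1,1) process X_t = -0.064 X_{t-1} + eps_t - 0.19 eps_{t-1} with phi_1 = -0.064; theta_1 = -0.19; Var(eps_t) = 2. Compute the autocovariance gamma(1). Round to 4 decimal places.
\gamma(1) = -0.5163

Multiply the model equation by X_{t-k} and take expectations. With theta_0 = psi_0 = 1 and psi_j the MA(infinity) weights, this gives
  gamma(k) - sum_i phi_i gamma(k-i) = c_k,
  c_k = sigma^2 * sum_{j=k..q} theta_j psi_{j-k}   (c_k = 0 for k > q),
using gamma(-m) = gamma(m).
psi-weights needed (psi_j = theta_j + sum_i phi_i psi_{j-i}):
  psi_1 = theta_1 + phi_1 = -0.19 + (-0.064) = -0.254
Right-hand sides:
  c_0 = sigma^2 (1 + theta_1 psi_1) = 2 * (1 + (-0.19)(-0.254)) = 2 * 1.04826 = 2.09652
  c_1 = sigma^2 theta_1 = 2 * (-0.19) = -0.38
  c_2 = 0
Equations for k = 0 and k = 1 (AR order 1):
  gamma(0) = phi_1 gamma(1) + c_0
  gamma(1) = phi_1 gamma(0) + c_1
Substituting the second into the first: gamma(0) (1 - phi_1^2) = c_0 + phi_1 c_1, so
  gamma(0) = (c_0 + phi_1 c_1) / (1 - phi_1^2) = (2.09652 + (-0.064)(-0.38)) / (1 - (-0.064)^2) = 2.12084 / 0.995904 = 2.129563.
  gamma(1) = phi_1 gamma(0) + c_1 = (-0.064)(2.129563) + (-0.38) = -0.516292.
Therefore gamma(1) = -0.5163 (to 4 decimal places).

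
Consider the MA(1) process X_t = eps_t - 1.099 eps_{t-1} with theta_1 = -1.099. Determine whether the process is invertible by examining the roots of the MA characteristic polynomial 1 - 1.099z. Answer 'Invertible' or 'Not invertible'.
\text{Not invertible}

The MA(q) characteristic polynomial is P(z) = 1 - 1.099z.
Invertibility requires all roots to lie outside the unit circle, i.e. |z| > 1 for every root.
This is linear in z: 1 + (-1.099) z = 0  =>  z = -1/(-1.099) = 0.909918,  |z| = 0.909918.
Moduli of all roots: 0.9099.
All moduli strictly greater than 1? No.
Verdict: Not invertible.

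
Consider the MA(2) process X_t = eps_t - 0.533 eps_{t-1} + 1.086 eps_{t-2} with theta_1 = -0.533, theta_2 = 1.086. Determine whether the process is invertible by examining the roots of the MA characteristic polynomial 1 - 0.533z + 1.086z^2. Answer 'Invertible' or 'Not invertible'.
\text{Not invertible}

The MA(q) characteristic polynomial is P(z) = 1 - 0.533z + 1.086z^2.
Invertibility requires all roots to lie outside the unit circle, i.e. |z| > 1 for every root.
Set 1 + (-0.533) z + (1.086) z^2 = 0, i.e. a z^2 + b z + c = 0 with a = 1.086, b = -0.533, c = 1.
Discriminant D = b^2 - 4ac = (-0.533)^2 - 4*(1.086)*1 = 0.284089 - (4.344) = -4.059911.
D < 0, so the roots are the complex-conjugate pair z = (-b +/- i sqrt(-D)) / (2a) = 0.2454 +/- 0.9277i.
For a conjugate pair |z|^2 = z * conj(z) = (product of roots) = c/a = 1/(1.086) = 0.92081, so |z| = sqrt(0.92081) = 0.9596 for both roots.
Moduli of all roots: 0.9596, 0.9596.
All moduli strictly greater than 1? No.
Verdict: Not invertible.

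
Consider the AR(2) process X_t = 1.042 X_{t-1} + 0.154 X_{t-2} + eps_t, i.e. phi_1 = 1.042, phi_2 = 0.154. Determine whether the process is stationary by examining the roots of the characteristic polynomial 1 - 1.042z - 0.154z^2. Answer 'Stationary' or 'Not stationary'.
\text{Not stationary}

The AR(p) characteristic polynomial is P(z) = 1 - 1.042z - 0.154z^2.
Stationarity requires all roots to lie outside the unit circle, i.e. |z| > 1 for every root.
Set 1 + (-1.042) z + (-0.154) z^2 = 0, i.e. a z^2 + b z + c = 0 with a = -0.154, b = -1.042, c = 1.
Discriminant D = b^2 - 4ac = (-1.042)^2 - 4*(-0.154)*1 = 1.085764 - (-0.616) = 1.701764.
D >= 0, so the roots are real: z = (-b +/- sqrt(D)) / (2a) = (1.042 +/- 1.304517) / (-0.308).
  z_1 = (1.042 + 1.304517) / (-0.308) = -7.6186,   |z_1| = 7.6186.
  z_2 = (1.042 - 1.304517) / (-0.308) = 0.8523,   |z_2| = 0.8523.
Moduli of all roots: 7.6186, 0.8523.
All moduli strictly greater than 1? No.
Verdict: Not stationary.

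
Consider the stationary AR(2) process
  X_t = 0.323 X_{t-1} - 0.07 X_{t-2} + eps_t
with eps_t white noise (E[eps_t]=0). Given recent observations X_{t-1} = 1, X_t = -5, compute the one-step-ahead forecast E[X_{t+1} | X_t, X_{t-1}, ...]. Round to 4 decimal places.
E[X_{t+1} \mid \mathcal F_t] = -1.6850

For an AR(p) model X_t = c + sum_i phi_i X_{t-i} + eps_t, the
one-step-ahead conditional mean is
  E[X_{t+1} | X_t, ...] = c + sum_i phi_i X_{t+1-i}.
Substitute known values:
  E[X_{t+1} | ...] = (0.323) * (-5) + (-0.07) * (1)
                   = -1.6850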